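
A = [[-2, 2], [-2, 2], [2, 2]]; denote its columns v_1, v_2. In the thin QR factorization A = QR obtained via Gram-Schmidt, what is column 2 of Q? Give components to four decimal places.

q_2 = (0.4082, 0.4082, 0.8165)

v_1 = (-2, -2, 2); ‖v_1‖ = 3.4641, so q_1 = (-0.5774, -0.5774, 0.5774).
q_1·v_2 = (-0.5774)·2 + (-0.5774)·2 + 0.5774·2 = -1.1547.
u_2 = v_2 + 1.1547·q_1 = (1.3333, 1.3333, 2.6667).
‖u_2‖ = 3.2660, so q_2 = (0.4082, 0.4082, 0.8165).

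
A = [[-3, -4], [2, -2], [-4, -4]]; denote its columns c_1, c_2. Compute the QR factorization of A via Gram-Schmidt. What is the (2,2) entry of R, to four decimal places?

r_{22} = 4.0172

c_1 = (-3, 2, -4); ‖c_1‖ = 5.3852, so e_1 = (-0.5571, 0.3714, -0.7428).
e_1·c_2 = (-0.5571)·(-4) + 0.3714·(-2) + (-0.7428)·(-4) = 4.4567.
u_2 = c_2 − 4.4567·e_1 = (-1.5172, -3.6552, -0.6897).
r_{22} = ‖u_2‖ = 4.0172.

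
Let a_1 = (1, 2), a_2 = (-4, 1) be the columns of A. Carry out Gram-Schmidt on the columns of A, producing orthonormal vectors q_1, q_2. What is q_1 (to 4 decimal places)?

q_1 = (0.4472, 0.8944)

a_1 = (1, 2); ‖a_1‖ = 2.2361, so q_1 = (0.4472, 0.8944).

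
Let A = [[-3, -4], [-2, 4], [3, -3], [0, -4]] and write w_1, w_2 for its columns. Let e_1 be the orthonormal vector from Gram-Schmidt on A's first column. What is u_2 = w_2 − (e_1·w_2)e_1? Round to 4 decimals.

u_2 = (-4.6818, 3.5455, -2.3182, -4.0000)

w_1 = (-3, -2, 3, 0); ‖w_1‖ = 4.6904, so e_1 = (-0.6396, -0.4264, 0.6396, 0.0000).
e_1·w_2 = (-0.6396)·(-4) + (-0.4264)·4 + 0.6396·(-3) + 0.0000·(-4) = -1.0660.
u_2 = w_2 + 1.0660·e_1 = (-4.6818, 3.5455, -2.3182, -4.0000).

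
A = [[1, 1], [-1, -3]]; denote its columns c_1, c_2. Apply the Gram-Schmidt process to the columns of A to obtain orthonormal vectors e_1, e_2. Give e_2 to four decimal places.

e_2 = (-0.7071, -0.7071)

e_1 = c_1/‖c_1‖ = (1, -1)/1.4142 = (0.7071, -0.7071).
r_{12} = e_1·c_2 = 2.8284.
u_2 = c_2 − 2.8284·e_1 = (-1.0000, -1.0000).
‖u_2‖ = 1.4142, so e_2 = (-0.7071, -0.7071).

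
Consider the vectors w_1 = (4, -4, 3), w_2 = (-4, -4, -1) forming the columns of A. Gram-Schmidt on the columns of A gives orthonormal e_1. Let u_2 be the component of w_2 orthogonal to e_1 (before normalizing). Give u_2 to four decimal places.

w_1 = (4, -4, 3); ‖w_1‖ = 6.4031, so e_1 = (0.6247, -0.6247, 0.4685).
e_1·w_2 = 0.6247·(-4) + (-0.6247)·(-4) + 0.4685·(-1) = -0.4685.
u_2 = w_2 + 0.4685·e_1 = (-3.7073, -4.2927, -0.7805).

u_2 = (-3.7073, -4.2927, -0.7805)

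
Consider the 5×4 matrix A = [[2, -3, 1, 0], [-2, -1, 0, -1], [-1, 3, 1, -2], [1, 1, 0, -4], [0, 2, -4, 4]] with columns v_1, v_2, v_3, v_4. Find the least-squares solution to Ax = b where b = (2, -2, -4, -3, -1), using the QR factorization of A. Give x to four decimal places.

q_1 = v_1/‖v_1‖ = (2, -2, -1, 1, 0)/3.1623 = (0.6325, -0.6325, -0.3162, 0.3162, 0.0000).
r_{12} = q_1·v_2 = -1.8974.
u_2 = v_2 + 1.8974·q_1 = (-1.8000, -2.2000, 2.4000, 1.6000, 2.0000).
‖u_2‖ = 4.5166, so q_2 = (-0.3985, -0.4871, 0.5314, 0.3542, 0.4428).
r_{13} = q_1·v_3 = 0.3162; r_{23} = q_2·v_3 = -1.6384.
u_3 = v_3 − 0.3162·q_1 + 1.6384·q_2 = (0.1471, -0.5980, 1.9706, 0.4804, -3.2745).
‖u_3‖ = 3.9007, so q_3 = (0.0377, -0.1533, 0.5052, 0.1232, -0.8395).
r_{14} = q_1·v_4 = 0.0000; r_{24} = q_2·v_4 = -0.2214; r_{34} = q_3·v_4 = -4.7075.
u_4 = v_4 + 0.0000·q_1 + 0.2214·q_2 + 4.7075·q_3 = (0.0892, -1.8296, 0.4958, -3.3418, 0.1463).
‖u_4‖ = 3.8458, so q_4 = (0.0232, -0.4757, 0.1289, -0.8689, 0.0380).
Qᵀb = (2.8460, -3.4539, -1.1687, 3.0510).
Back-substitute: x_4 = 3.0510/3.8458 = 0.7933.
x_3 = (-1.1687 + 4.7075·0.7933)/3.9007 = 0.6578.
x_2 = (-3.4539 + 1.6384·0.6578 + 0.2214·0.7933)/4.5166 = -0.4872.
x_1 = (2.8460 + 1.8974·(-0.4872) − 0.3162·0.6578 + 0.0000·0.7933)/3.1623 = 0.5419.

x = (0.5419, -0.4872, 0.6578, 0.7933)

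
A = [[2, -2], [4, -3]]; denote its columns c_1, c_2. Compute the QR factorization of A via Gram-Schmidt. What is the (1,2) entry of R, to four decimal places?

r_{12} = -3.5777

c_1 = (2, 4); ‖c_1‖ = 4.4721, so e_1 = (0.4472, 0.8944).
r_{12} = e_1·c_2 = -3.5777.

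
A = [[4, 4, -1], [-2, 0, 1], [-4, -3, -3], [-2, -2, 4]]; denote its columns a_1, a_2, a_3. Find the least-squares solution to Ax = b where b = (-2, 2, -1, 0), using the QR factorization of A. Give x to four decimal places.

x = (-0.6056, 0.5240, 0.2726)

e_1 = a_1/‖a_1‖ = (4, -2, -4, -2)/6.3246 = (0.6325, -0.3162, -0.6325, -0.3162).
r_{12} = e_1·a_2 = 5.0596.
u_2 = a_2 − 5.0596·e_1 = (0.8000, 1.6000, 0.2000, -0.4000).
‖u_2‖ = 1.8439, so e_2 = (0.4339, 0.8677, 0.1085, -0.2169).
r_{13} = e_1·a_3 = -0.3162; r_{23} = e_2·a_3 = -0.7593.
u_3 = a_3 + 0.3162·e_1 + 0.7593·e_2 = (-0.4706, 1.5588, -3.1176, 3.7353).
‖u_3‖ = 5.1306, so e_3 = (-0.0917, 0.3038, -0.6077, 0.7280).
Qᵀb = (-1.2649, 0.7593, 1.3987).
Back-substitute: x_3 = 1.3987/5.1306 = 0.2726.
x_2 = (0.7593 + 0.7593·0.2726)/1.8439 = 0.5240.
x_1 = (-1.2649 − 5.0596·0.5240 + 0.3162·0.2726)/6.3246 = -0.6056.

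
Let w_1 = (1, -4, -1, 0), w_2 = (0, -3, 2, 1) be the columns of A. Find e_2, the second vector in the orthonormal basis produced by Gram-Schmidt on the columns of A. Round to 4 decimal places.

w_1 = (1, -4, -1, 0); ‖w_1‖ = 4.2426, so e_1 = (0.2357, -0.9428, -0.2357, 0.0000).
e_1·w_2 = 0.2357·0 + (-0.9428)·(-3) + (-0.2357)·2 + 0.0000·1 = 2.3570.
u_2 = w_2 − 2.3570·e_1 = (-0.5556, -0.7778, 2.5556, 1.0000).
‖u_2‖ = 2.9059, so e_2 = (-0.1912, -0.2677, 0.8794, 0.3441).

e_2 = (-0.1912, -0.2677, 0.8794, 0.3441)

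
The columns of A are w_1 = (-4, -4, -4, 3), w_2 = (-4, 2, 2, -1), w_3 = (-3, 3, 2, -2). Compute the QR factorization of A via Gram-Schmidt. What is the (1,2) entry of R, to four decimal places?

q_1 = w_1/‖w_1‖ = (-4, -4, -4, 3)/7.5498 = (-0.5298, -0.5298, -0.5298, 0.3974).
r_{12} = q_1·w_2 = -0.3974.

r_{12} = -0.3974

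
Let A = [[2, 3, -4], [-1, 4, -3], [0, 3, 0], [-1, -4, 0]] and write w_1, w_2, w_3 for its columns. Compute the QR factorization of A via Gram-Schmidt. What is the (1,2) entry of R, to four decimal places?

r_{12} = 2.4495

q_1 = w_1/‖w_1‖ = (2, -1, 0, -1)/2.4495 = (0.8165, -0.4082, 0.0000, -0.4082).
r_{12} = q_1·w_2 = 2.4495.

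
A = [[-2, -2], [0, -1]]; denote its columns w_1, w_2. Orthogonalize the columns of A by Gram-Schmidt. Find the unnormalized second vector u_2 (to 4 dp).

w_1 = (-2, 0); ‖w_1‖ = 2.0000, so e_1 = (-1.0000, 0.0000).
e_1·w_2 = (-1.0000)·(-2) + 0.0000·(-1) = 2.0000.
u_2 = w_2 − 2.0000·e_1 = (0.0000, -1.0000).

u_2 = (0.0000, -1.0000)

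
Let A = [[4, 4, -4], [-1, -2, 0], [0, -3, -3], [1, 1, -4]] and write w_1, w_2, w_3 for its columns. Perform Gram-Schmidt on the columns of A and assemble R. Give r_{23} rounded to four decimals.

r_{23} = 3.2063

w_1 = (4, -1, 0, 1); ‖w_1‖ = 4.2426, so e_1 = (0.9428, -0.2357, 0.0000, 0.2357).
e_1·w_2 = 0.9428·4 + (-0.2357)·(-2) + 0.0000·(-3) + 0.2357·1 = 4.4783.
u_2 = w_2 − 4.4783·e_1 = (-0.2222, -0.9444, -3.0000, -0.0556).
‖u_2‖ = 3.1535, so e_2 = (-0.0705, -0.2995, -0.9513, -0.0176).
r_{23} = e_2·w_3 = 3.2063.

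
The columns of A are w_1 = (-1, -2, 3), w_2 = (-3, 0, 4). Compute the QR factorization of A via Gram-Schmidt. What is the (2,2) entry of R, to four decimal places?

w_1 = (-1, -2, 3); ‖w_1‖ = 3.7417, so e_1 = (-0.2673, -0.5345, 0.8018).
e_1·w_2 = (-0.2673)·(-3) + (-0.5345)·0 + 0.8018·4 = 4.0089.
u_2 = w_2 − 4.0089·e_1 = (-1.9286, 2.1429, 0.7857).
r_{22} = ‖u_2‖ = 2.9881.

r_{22} = 2.9881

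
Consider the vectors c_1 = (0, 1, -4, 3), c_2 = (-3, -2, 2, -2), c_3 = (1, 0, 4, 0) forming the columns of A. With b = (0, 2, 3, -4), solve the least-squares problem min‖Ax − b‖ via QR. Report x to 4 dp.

c_1 = (0, 1, -4, 3); ‖c_1‖ = 5.0990, so q_1 = (0.0000, 0.1961, -0.7845, 0.5883).
q_1·c_2 = 0.0000·(-3) + 0.1961·(-2) + (-0.7845)·2 + 0.5883·(-2) = -3.1379.
u_2 = c_2 + 3.1379·q_1 = (-3.0000, -1.3846, -0.4615, -0.1538).
‖u_2‖ = 3.3397, so q_2 = (-0.8983, -0.4146, -0.1382, -0.0461).
q_1·c_3 = 0.0000·1 + 0.1961·0 + (-0.7845)·4 + 0.5883·0 = -3.1379; q_2·c_3 = (-0.8983)·1 + (-0.4146)·0 + (-0.1382)·4 + (-0.0461)·0 = -1.4511.
u_3 = c_3 + 3.1379·q_1 + 1.4511·q_2 = (-0.3034, 0.0138, 1.3379, 1.7793).
‖u_3‖ = 2.2468, so q_3 = (-0.1351, 0.0061, 0.5955, 0.7919).
Qᵀb = (-4.3146, -1.0595, -1.3690).
Back-substitute: x_3 = -1.3690/2.2468 = -0.6093.
x_2 = (-1.0595 + 1.4511·(-0.6093))/3.3397 = -0.5820.
x_1 = (-4.3146 + 3.1379·(-0.5820) + 3.1379·(-0.6093))/5.0990 = -1.5792.

x = (-1.5792, -0.5820, -0.6093)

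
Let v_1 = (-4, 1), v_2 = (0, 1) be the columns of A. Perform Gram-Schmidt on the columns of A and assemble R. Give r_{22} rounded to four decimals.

v_1 = (-4, 1); ‖v_1‖ = 4.1231, so e_1 = (-0.9701, 0.2425).
e_1·v_2 = (-0.9701)·0 + 0.2425·1 = 0.2425.
u_2 = v_2 − 0.2425·e_1 = (0.2353, 0.9412).
r_{22} = ‖u_2‖ = 0.9701.

r_{22} = 0.9701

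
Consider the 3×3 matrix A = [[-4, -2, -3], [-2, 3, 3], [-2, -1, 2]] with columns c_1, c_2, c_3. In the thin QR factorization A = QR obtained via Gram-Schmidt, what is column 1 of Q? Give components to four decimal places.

e_1 = (-0.8165, -0.4082, -0.4082)

e_1 = c_1/‖c_1‖ = (-4, -2, -2)/4.8990 = (-0.8165, -0.4082, -0.4082).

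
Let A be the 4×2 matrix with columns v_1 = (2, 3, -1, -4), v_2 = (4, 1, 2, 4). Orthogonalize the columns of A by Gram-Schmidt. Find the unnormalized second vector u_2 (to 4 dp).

v_1 = (2, 3, -1, -4); ‖v_1‖ = 5.4772, so e_1 = (0.3651, 0.5477, -0.1826, -0.7303).
e_1·v_2 = 0.3651·4 + 0.5477·1 + (-0.1826)·2 + (-0.7303)·4 = -1.2780.
u_2 = v_2 + 1.2780·e_1 = (4.4667, 1.7000, 1.7667, 3.0667).

u_2 = (4.4667, 1.7000, 1.7667, 3.0667)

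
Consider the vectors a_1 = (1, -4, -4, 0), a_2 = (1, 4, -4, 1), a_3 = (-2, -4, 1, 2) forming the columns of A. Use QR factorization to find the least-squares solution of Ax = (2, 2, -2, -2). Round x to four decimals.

a_1 = (1, -4, -4, 0); ‖a_1‖ = 5.7446, so e_1 = (0.1741, -0.6963, -0.6963, 0.0000).
e_1·a_2 = 0.1741·1 + (-0.6963)·4 + (-0.6963)·(-4) + 0.0000·1 = 0.1741.
u_2 = a_2 − 0.1741·e_1 = (0.9697, 4.1212, -3.8788, 1.0000).
‖u_2‖ = 5.8284, so e_2 = (0.1664, 0.7071, -0.6655, 0.1716).
e_1·a_3 = 0.1741·(-2) + (-0.6963)·(-4) + (-0.6963)·1 + 0.0000·2 = 1.7408; e_2·a_3 = 0.1664·(-2) + 0.7071·(-4) + (-0.6655)·1 + 0.1716·2 = -3.4835.
u_3 = a_3 − 1.7408·e_1 + 3.4835·e_2 = (-1.7235, -0.3247, -0.1062, 2.5977).
‖u_3‖ = 3.1361, so e_3 = (-0.5496, -0.1035, -0.0338, 0.8283).
Qᵀb = (0.3482, 2.7348, -2.8951).
Back-substitute: x_3 = -2.8951/3.1361 = -0.9232.
x_2 = (2.7348 + 3.4835·(-0.9232))/5.8284 = -0.0825.
x_1 = (0.3482 − 0.1741·(-0.0825) − 1.7408·(-0.9232))/5.7446 = 0.3429.

x = (0.3429, -0.0825, -0.9232)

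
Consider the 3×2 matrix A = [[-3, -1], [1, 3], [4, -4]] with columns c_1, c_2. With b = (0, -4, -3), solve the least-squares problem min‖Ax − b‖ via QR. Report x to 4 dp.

x = (-0.7222, -0.2778)

c_1 = (-3, 1, 4); ‖c_1‖ = 5.0990, so e_1 = (-0.5883, 0.1961, 0.7845).
e_1·c_2 = (-0.5883)·(-1) + 0.1961·3 + 0.7845·(-4) = -1.9612.
u_2 = c_2 + 1.9612·e_1 = (-2.1538, 3.3846, -2.4615).
‖u_2‖ = 4.7068, so e_2 = (-0.4576, 0.7191, -0.5230).
Qᵀb = (-3.1379, -1.3074).
Back-substitute: x_2 = -1.3074/4.7068 = -0.2778.
x_1 = (-3.1379 + 1.9612·(-0.2778))/5.0990 = -0.7222.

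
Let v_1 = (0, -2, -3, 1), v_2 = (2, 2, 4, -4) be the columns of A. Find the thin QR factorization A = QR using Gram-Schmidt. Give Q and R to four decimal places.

Q = [[0.0000, 0.5916], [-0.5345, -0.2535], [-0.8018, -0.0845], [0.2673, -0.7606]], R = [[3.7417, -5.3452], [0.0000, 3.3806]]

v_1 = (0, -2, -3, 1); ‖v_1‖ = 3.7417, so e_1 = (0.0000, -0.5345, -0.8018, 0.2673).
e_1·v_2 = 0.0000·2 + (-0.5345)·2 + (-0.8018)·4 + 0.2673·(-4) = -5.3452.
u_2 = v_2 + 5.3452·e_1 = (2.0000, -0.8571, -0.2857, -2.5714).
‖u_2‖ = 3.3806, so e_2 = (0.5916, -0.2535, -0.0845, -0.7606).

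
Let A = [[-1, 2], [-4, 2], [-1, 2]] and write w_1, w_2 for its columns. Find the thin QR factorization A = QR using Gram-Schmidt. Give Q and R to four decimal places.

Q = [[-0.2357, 0.6667], [-0.9428, -0.3333], [-0.2357, 0.6667]], R = [[4.2426, -2.8284], [0.0000, 2.0000]]

w_1 = (-1, -4, -1); ‖w_1‖ = 4.2426, so q_1 = (-0.2357, -0.9428, -0.2357).
q_1·w_2 = (-0.2357)·2 + (-0.9428)·2 + (-0.2357)·2 = -2.8284.
u_2 = w_2 + 2.8284·q_1 = (1.3333, -0.6667, 1.3333).
‖u_2‖ = 2.0000, so q_2 = (0.6667, -0.3333, 0.6667).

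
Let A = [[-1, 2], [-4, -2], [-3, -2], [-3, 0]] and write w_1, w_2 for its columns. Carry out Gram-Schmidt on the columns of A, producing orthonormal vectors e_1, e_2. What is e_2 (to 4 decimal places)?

e_2 = (0.8343, -0.2238, -0.3459, 0.3663)

w_1 = (-1, -4, -3, -3); ‖w_1‖ = 5.9161, so e_1 = (-0.1690, -0.6761, -0.5071, -0.5071).
e_1·w_2 = (-0.1690)·2 + (-0.6761)·(-2) + (-0.5071)·(-2) + (-0.5071)·0 = 2.0284.
u_2 = w_2 − 2.0284·e_1 = (2.3429, -0.6286, -0.9714, 1.0286).
‖u_2‖ = 2.8082, so e_2 = (0.8343, -0.2238, -0.3459, 0.3663).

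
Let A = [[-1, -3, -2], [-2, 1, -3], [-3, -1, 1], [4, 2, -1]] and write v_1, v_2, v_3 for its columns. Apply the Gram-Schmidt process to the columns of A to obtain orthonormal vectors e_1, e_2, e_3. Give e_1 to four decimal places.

e_1 = v_1/‖v_1‖ = (-1, -2, -3, 4)/5.4772 = (-0.1826, -0.3651, -0.5477, 0.7303).

e_1 = (-0.1826, -0.3651, -0.5477, 0.7303)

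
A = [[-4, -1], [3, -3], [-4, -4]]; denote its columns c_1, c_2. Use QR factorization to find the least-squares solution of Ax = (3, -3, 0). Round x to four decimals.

c_1 = (-4, 3, -4); ‖c_1‖ = 6.4031, so e_1 = (-0.6247, 0.4685, -0.6247).
e_1·c_2 = (-0.6247)·(-1) + 0.4685·(-3) + (-0.6247)·(-4) = 1.7179.
u_2 = c_2 − 1.7179·e_1 = (0.0732, -3.8049, -2.9268).
‖u_2‖ = 4.8009, so e_2 = (0.0152, -0.7925, -0.6096).
Qᵀb = (-3.2796, 2.4233).
Back-substitute: x_2 = 2.4233/4.8009 = 0.5048.
x_1 = (-3.2796 − 1.7179·0.5048)/6.4031 = -0.6476.

x = (-0.6476, 0.5048)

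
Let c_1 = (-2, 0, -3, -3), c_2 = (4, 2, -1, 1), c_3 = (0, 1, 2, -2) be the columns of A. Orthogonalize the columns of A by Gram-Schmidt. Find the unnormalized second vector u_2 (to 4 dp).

u_2 = (3.2727, 2.0000, -2.0909, -0.0909)

c_1 = (-2, 0, -3, -3); ‖c_1‖ = 4.6904, so e_1 = (-0.4264, 0.0000, -0.6396, -0.6396).
e_1·c_2 = (-0.4264)·4 + 0.0000·2 + (-0.6396)·(-1) + (-0.6396)·1 = -1.7056.
u_2 = c_2 + 1.7056·e_1 = (3.2727, 2.0000, -2.0909, -0.0909).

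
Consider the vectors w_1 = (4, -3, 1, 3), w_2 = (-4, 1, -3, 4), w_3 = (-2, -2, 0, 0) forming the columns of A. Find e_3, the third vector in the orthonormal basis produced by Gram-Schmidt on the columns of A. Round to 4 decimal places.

w_1 = (4, -3, 1, 3); ‖w_1‖ = 5.9161, so e_1 = (0.6761, -0.5071, 0.1690, 0.5071).
e_1·w_2 = 0.6761·(-4) + (-0.5071)·1 + 0.1690·(-3) + 0.5071·4 = -1.6903.
u_2 = w_2 + 1.6903·e_1 = (-2.8571, 0.1429, -2.7143, 4.8571).
‖u_2‖ = 6.2564, so e_2 = (-0.4567, 0.0228, -0.4338, 0.7763).
e_1·w_3 = 0.6761·(-2) + (-0.5071)·(-2) + 0.1690·0 + 0.5071·0 = -0.3381; e_2·w_3 = (-0.4567)·(-2) + 0.0228·(-2) + (-0.4338)·0 + 0.7763·0 = 0.8677.
u_3 = w_3 + 0.3381·e_1 − 0.8677·e_2 = (-1.3752, -2.1912, 0.4336, -0.5022).
‖u_3‖ = 2.6707, so e_3 = (-0.5149, -0.8205, 0.1623, -0.1880).

e_3 = (-0.5149, -0.8205, 0.1623, -0.1880)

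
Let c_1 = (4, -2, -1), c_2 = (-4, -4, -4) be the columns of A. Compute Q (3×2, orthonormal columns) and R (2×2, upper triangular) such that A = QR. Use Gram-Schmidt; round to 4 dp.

Q = [[0.8729, -0.4711], [-0.4364, -0.6374], [-0.2182, -0.6097]], R = [[4.5826, -0.8729], [0.0000, 6.8730]]

c_1 = (4, -2, -1); ‖c_1‖ = 4.5826, so q_1 = (0.8729, -0.4364, -0.2182).
q_1·c_2 = 0.8729·(-4) + (-0.4364)·(-4) + (-0.2182)·(-4) = -0.8729.
u_2 = c_2 + 0.8729·q_1 = (-3.2381, -4.3810, -4.1905).
‖u_2‖ = 6.8730, so q_2 = (-0.4711, -0.6374, -0.6097).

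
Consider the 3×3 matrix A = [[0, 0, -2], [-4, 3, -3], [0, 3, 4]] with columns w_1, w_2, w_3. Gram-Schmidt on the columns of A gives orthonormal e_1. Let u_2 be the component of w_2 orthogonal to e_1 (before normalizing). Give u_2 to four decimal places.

u_2 = (0.0000, 0.0000, 3.0000)

w_1 = (0, -4, 0); ‖w_1‖ = 4.0000, so e_1 = (0.0000, -1.0000, 0.0000).
e_1·w_2 = 0.0000·0 + (-1.0000)·3 + 0.0000·3 = -3.0000.
u_2 = w_2 + 3.0000·e_1 = (0.0000, 0.0000, 3.0000).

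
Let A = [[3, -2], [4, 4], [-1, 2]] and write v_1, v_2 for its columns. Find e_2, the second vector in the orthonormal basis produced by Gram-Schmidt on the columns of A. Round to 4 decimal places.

v_1 = (3, 4, -1); ‖v_1‖ = 5.0990, so e_1 = (0.5883, 0.7845, -0.1961).
e_1·v_2 = 0.5883·(-2) + 0.7845·4 + (-0.1961)·2 = 1.5689.
u_2 = v_2 − 1.5689·e_1 = (-2.9231, 2.7692, 2.3077).
‖u_2‖ = 4.6410, so e_2 = (-0.6298, 0.5967, 0.4972).

e_2 = (-0.6298, 0.5967, 0.4972)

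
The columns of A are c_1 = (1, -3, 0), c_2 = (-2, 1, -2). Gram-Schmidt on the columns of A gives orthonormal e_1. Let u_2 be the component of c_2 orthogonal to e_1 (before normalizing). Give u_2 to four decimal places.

u_2 = (-1.5000, -0.5000, -2.0000)

c_1 = (1, -3, 0); ‖c_1‖ = 3.1623, so e_1 = (0.3162, -0.9487, 0.0000).
e_1·c_2 = 0.3162·(-2) + (-0.9487)·1 + 0.0000·(-2) = -1.5811.
u_2 = c_2 + 1.5811·e_1 = (-1.5000, -0.5000, -2.0000).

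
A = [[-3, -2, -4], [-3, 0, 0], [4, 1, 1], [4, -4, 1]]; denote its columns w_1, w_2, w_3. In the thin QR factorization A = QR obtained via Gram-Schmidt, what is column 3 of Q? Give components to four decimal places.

e_3 = (-0.7176, 0.4928, -0.4220, 0.2533)

w_1 = (-3, -3, 4, 4); ‖w_1‖ = 7.0711, so e_1 = (-0.4243, -0.4243, 0.5657, 0.5657).
e_1·w_2 = (-0.4243)·(-2) + (-0.4243)·0 + 0.5657·1 + 0.5657·(-4) = -0.8485.
u_2 = w_2 + 0.8485·e_1 = (-2.3600, -0.3600, 1.4800, -3.5200).
‖u_2‖ = 4.5033, so e_2 = (-0.5241, -0.0799, 0.3286, -0.7816).
e_1·w_3 = (-0.4243)·(-4) + (-0.4243)·0 + 0.5657·1 + 0.5657·1 = 2.8284; e_2·w_3 = (-0.5241)·(-4) + (-0.0799)·0 + 0.3286·1 + (-0.7816)·1 = 1.6432.
u_3 = w_3 − 2.8284·e_1 − 1.6432·e_2 = (-1.9389, 1.3314, -1.1400, 0.6844).
‖u_3‖ = 2.7018, so e_3 = (-0.7176, 0.4928, -0.4220, 0.2533).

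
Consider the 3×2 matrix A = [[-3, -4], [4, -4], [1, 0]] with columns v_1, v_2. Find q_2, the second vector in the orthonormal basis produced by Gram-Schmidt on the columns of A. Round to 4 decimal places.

q_2 = (-0.7964, -0.6042, 0.0275)

q_1 = v_1/‖v_1‖ = (-3, 4, 1)/5.0990 = (-0.5883, 0.7845, 0.1961).
r_{12} = q_1·v_2 = -0.7845.
u_2 = v_2 + 0.7845·q_1 = (-4.4615, -3.3846, 0.1538).
‖u_2‖ = 5.6022, so q_2 = (-0.7964, -0.6042, 0.0275).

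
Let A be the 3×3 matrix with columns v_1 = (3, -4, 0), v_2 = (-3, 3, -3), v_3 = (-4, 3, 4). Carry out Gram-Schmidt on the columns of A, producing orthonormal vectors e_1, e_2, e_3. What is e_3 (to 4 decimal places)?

v_1 = (3, -4, 0); ‖v_1‖ = 5.0000, so e_1 = (0.6000, -0.8000, 0.0000).
e_1·v_2 = 0.6000·(-3) + (-0.8000)·3 + 0.0000·(-3) = -4.2000.
u_2 = v_2 + 4.2000·e_1 = (-0.4800, -0.3600, -3.0000).
‖u_2‖ = 3.0594, so e_2 = (-0.1569, -0.1177, -0.9806).
e_1·v_3 = 0.6000·(-4) + (-0.8000)·3 + 0.0000·4 = -4.8000; e_2·v_3 = (-0.1569)·(-4) + (-0.1177)·3 + (-0.9806)·4 = -3.6478.
u_3 = v_3 + 4.8000·e_1 + 3.6478·e_2 = (-1.6923, -1.2692, 0.4231).
‖u_3‖ = 2.1573, so e_3 = (-0.7845, -0.5883, 0.1961).

e_3 = (-0.7845, -0.5883, 0.1961)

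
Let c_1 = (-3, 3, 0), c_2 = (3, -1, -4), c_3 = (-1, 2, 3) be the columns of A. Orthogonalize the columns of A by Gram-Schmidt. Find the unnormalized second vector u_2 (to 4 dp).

u_2 = (1.0000, 1.0000, -4.0000)

c_1 = (-3, 3, 0); ‖c_1‖ = 4.2426, so q_1 = (-0.7071, 0.7071, 0.0000).
q_1·c_2 = (-0.7071)·3 + 0.7071·(-1) + 0.0000·(-4) = -2.8284.
u_2 = c_2 + 2.8284·q_1 = (1.0000, 1.0000, -4.0000).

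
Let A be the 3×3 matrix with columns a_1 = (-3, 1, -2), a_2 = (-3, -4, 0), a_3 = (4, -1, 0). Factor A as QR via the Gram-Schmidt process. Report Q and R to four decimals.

q_1 = a_1/‖a_1‖ = (-3, 1, -2)/3.7417 = (-0.8018, 0.2673, -0.5345).
r_{12} = q_1·a_2 = 1.3363.
u_2 = a_2 − 1.3363·q_1 = (-1.9286, -4.3571, 0.7143).
‖u_2‖ = 4.8181, so q_2 = (-0.4003, -0.9043, 0.1482).
r_{13} = q_1·a_3 = -3.4744; r_{23} = q_2·a_3 = -0.6968.
u_3 = a_3 + 3.4744·q_1 + 0.6968·q_2 = (0.9354, -0.7015, -1.7538).
‖u_3‖ = 2.1079, so q_3 = (0.4438, -0.3328, -0.8321).

Q = [[-0.8018, -0.4003, 0.4438], [0.2673, -0.9043, -0.3328], [-0.5345, 0.1482, -0.8321]], R = [[3.7417, 1.3363, -3.4744], [0.0000, 4.8181, -0.6968], [0.0000, 0.0000, 2.1079]]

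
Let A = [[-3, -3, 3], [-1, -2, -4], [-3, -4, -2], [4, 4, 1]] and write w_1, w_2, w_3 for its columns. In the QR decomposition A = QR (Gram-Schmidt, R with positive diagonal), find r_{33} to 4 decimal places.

q_1 = w_1/‖w_1‖ = (-3, -1, -3, 4)/5.9161 = (-0.5071, -0.1690, -0.5071, 0.6761).
r_{12} = q_1·w_2 = 6.5922.
u_2 = w_2 − 6.5922·q_1 = (0.3429, -0.8857, -0.6571, -0.4571).
‖u_2‖ = 1.2421, so q_2 = (0.2760, -0.7131, -0.5291, -0.3680).
r_{13} = q_1·w_3 = 0.8452; r_{23} = q_2·w_3 = 4.3704.
u_3 = w_3 − 0.8452·q_1 − 4.3704·q_2 = (2.2222, -0.7407, 0.7407, 2.0370).
r_{33} = ‖u_3‖ = 3.1914.

r_{33} = 3.1914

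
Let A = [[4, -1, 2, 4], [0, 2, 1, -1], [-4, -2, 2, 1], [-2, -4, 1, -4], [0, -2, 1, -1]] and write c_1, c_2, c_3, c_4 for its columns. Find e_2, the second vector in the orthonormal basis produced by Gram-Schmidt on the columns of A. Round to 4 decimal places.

e_2 = (-0.4667, 0.4000, -0.1333, -0.6667, -0.4000)

c_1 = (4, 0, -4, -2, 0); ‖c_1‖ = 6.0000, so e_1 = (0.6667, 0.0000, -0.6667, -0.3333, 0.0000).
e_1·c_2 = 0.6667·(-1) + 0.0000·2 + (-0.6667)·(-2) + (-0.3333)·(-4) + 0.0000·(-2) = 2.0000.
u_2 = c_2 − 2.0000·e_1 = (-2.3333, 2.0000, -0.6667, -3.3333, -2.0000).
‖u_2‖ = 5.0000, so e_2 = (-0.4667, 0.4000, -0.1333, -0.6667, -0.4000).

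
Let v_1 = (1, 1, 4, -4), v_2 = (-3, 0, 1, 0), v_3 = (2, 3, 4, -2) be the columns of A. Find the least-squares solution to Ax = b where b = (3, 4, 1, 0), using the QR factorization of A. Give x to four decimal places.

x = (-0.8356, -0.4416, 1.3743)

v_1 = (1, 1, 4, -4); ‖v_1‖ = 5.8310, so e_1 = (0.1715, 0.1715, 0.6860, -0.6860).
e_1·v_2 = 0.1715·(-3) + 0.1715·0 + 0.6860·1 + (-0.6860)·0 = 0.1715.
u_2 = v_2 − 0.1715·e_1 = (-3.0294, -0.0294, 0.8824, 0.1176).
‖u_2‖ = 3.1576, so e_2 = (-0.9594, -0.0093, 0.2794, 0.0373).
e_1·v_3 = 0.1715·2 + 0.1715·3 + 0.6860·4 + (-0.6860)·(-2) = 4.9735; e_2·v_3 = (-0.9594)·2 + (-0.0093)·3 + 0.2794·4 + 0.0373·(-2) = -0.9035.
u_3 = v_3 − 4.9735·e_1 + 0.9035·e_2 = (0.2802, 2.1386, 0.8407, 1.4454).
‖u_3‖ = 2.7292, so e_3 = (0.1027, 0.7836, 0.3080, 0.5296).
Qᵀb = (1.8865, -2.6360, 3.7506).
Back-substitute: x_3 = 3.7506/2.7292 = 1.3743.
x_2 = (-2.6360 + 0.9035·1.3743)/3.1576 = -0.4416.
x_1 = (1.8865 − 0.1715·(-0.4416) − 4.9735·1.3743)/5.8310 = -0.8356.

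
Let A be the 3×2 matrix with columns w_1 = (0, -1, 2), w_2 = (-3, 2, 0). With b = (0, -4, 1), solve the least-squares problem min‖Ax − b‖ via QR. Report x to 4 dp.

x = (1.0164, -0.4590)

w_1 = (0, -1, 2); ‖w_1‖ = 2.2361, so q_1 = (0.0000, -0.4472, 0.8944).
q_1·w_2 = 0.0000·(-3) + (-0.4472)·2 + 0.8944·0 = -0.8944.
u_2 = w_2 + 0.8944·q_1 = (-3.0000, 1.6000, 0.8000).
‖u_2‖ = 3.4928, so q_2 = (-0.8589, 0.4581, 0.2290).
Qᵀb = (2.6833, -1.6033).
Back-substitute: x_2 = -1.6033/3.4928 = -0.4590.
x_1 = (2.6833 + 0.8944·(-0.4590))/2.2361 = 1.0164.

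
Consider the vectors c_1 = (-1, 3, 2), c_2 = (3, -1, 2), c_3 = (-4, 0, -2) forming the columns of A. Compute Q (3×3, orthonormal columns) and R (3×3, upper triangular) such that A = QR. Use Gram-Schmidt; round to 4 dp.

Q = [[-0.2673, 0.7715, -0.5774], [0.8018, -0.1543, -0.5774], [0.5345, 0.6172, 0.5774]], R = [[3.7417, -0.5345, 0.0000], [0.0000, 3.7033, -4.3205], [0.0000, 0.0000, 1.1547]]

c_1 = (-1, 3, 2); ‖c_1‖ = 3.7417, so e_1 = (-0.2673, 0.8018, 0.5345).
e_1·c_2 = (-0.2673)·3 + 0.8018·(-1) + 0.5345·2 = -0.5345.
u_2 = c_2 + 0.5345·e_1 = (2.8571, -0.5714, 2.2857).
‖u_2‖ = 3.7033, so e_2 = (0.7715, -0.1543, 0.6172).
e_1·c_3 = (-0.2673)·(-4) + 0.8018·0 + 0.5345·(-2) = 0.0000; e_2·c_3 = 0.7715·(-4) + (-0.1543)·0 + 0.6172·(-2) = -4.3205.
u_3 = c_3 + 0.0000·e_1 + 4.3205·e_2 = (-0.6667, -0.6667, 0.6667).
‖u_3‖ = 1.1547, so e_3 = (-0.5774, -0.5774, 0.5774).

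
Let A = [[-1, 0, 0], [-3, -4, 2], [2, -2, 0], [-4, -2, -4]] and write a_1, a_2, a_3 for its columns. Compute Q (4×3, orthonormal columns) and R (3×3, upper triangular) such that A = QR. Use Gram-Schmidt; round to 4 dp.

Q = [[-0.1826, 0.1356, 0.1343], [-0.5477, -0.6103, 0.5642], [0.3651, -0.7798, -0.4478], [-0.7303, 0.0339, -0.6806]], R = [[5.4772, 2.9212, 1.8257], [0.0000, 3.9328, -1.3561], [0.0000, 0.0000, 3.8507]]

a_1 = (-1, -3, 2, -4); ‖a_1‖ = 5.4772, so q_1 = (-0.1826, -0.5477, 0.3651, -0.7303).
q_1·a_2 = (-0.1826)·0 + (-0.5477)·(-4) + 0.3651·(-2) + (-0.7303)·(-2) = 2.9212.
u_2 = a_2 − 2.9212·q_1 = (0.5333, -2.4000, -3.0667, 0.1333).
‖u_2‖ = 3.9328, so q_2 = (0.1356, -0.6103, -0.7798, 0.0339).
q_1·a_3 = (-0.1826)·0 + (-0.5477)·2 + 0.3651·0 + (-0.7303)·(-4) = 1.8257; q_2·a_3 = 0.1356·0 + (-0.6103)·2 + (-0.7798)·0 + 0.0339·(-4) = -1.3561.
u_3 = a_3 − 1.8257·q_1 + 1.3561·q_2 = (0.5172, 2.1724, -1.7241, -2.6207).
‖u_3‖ = 3.8507, so q_3 = (0.1343, 0.5642, -0.4478, -0.6806).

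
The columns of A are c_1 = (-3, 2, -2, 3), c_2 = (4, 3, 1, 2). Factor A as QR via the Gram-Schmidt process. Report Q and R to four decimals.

e_1 = c_1/‖c_1‖ = (-3, 2, -2, 3)/5.0990 = (-0.5883, 0.3922, -0.3922, 0.5883).
r_{12} = e_1·c_2 = -0.3922.
u_2 = c_2 + 0.3922·e_1 = (3.7692, 3.1538, 0.8462, 2.2308).
‖u_2‖ = 5.4632, so e_2 = (0.6899, 0.5773, 0.1549, 0.4083).

Q = [[-0.5883, 0.6899], [0.3922, 0.5773], [-0.3922, 0.1549], [0.5883, 0.4083]], R = [[5.0990, -0.3922], [0.0000, 5.4632]]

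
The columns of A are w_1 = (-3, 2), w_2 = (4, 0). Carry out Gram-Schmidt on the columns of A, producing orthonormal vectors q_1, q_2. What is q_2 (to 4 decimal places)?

w_1 = (-3, 2); ‖w_1‖ = 3.6056, so q_1 = (-0.8321, 0.5547).
q_1·w_2 = (-0.8321)·4 + 0.5547·0 = -3.3282.
u_2 = w_2 + 3.3282·q_1 = (1.2308, 1.8462).
‖u_2‖ = 2.2188, so q_2 = (0.5547, 0.8321).

q_2 = (0.5547, 0.8321)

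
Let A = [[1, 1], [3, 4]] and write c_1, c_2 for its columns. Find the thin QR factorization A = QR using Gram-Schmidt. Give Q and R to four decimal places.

Q = [[0.3162, -0.9487], [0.9487, 0.3162]], R = [[3.1623, 4.1110], [0.0000, 0.3162]]

c_1 = (1, 3); ‖c_1‖ = 3.1623, so q_1 = (0.3162, 0.9487).
q_1·c_2 = 0.3162·1 + 0.9487·4 = 4.1110.
u_2 = c_2 − 4.1110·q_1 = (-0.3000, 0.1000).
‖u_2‖ = 0.3162, so q_2 = (-0.9487, 0.3162).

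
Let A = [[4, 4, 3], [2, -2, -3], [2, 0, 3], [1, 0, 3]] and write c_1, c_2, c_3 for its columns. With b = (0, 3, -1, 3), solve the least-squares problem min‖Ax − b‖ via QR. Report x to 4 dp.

x = (0.5968, -0.6532, -0.0054)

e_1 = c_1/‖c_1‖ = (4, 2, 2, 1)/5.0000 = (0.8000, 0.4000, 0.4000, 0.2000).
r_{12} = e_1·c_2 = 2.4000.
u_2 = c_2 − 2.4000·e_1 = (2.0800, -2.9600, -0.9600, -0.4800).
‖u_2‖ = 3.7736, so e_2 = (0.5512, -0.7844, -0.2544, -0.1272).
r_{13} = e_1·c_3 = 3.0000; r_{23} = e_2·c_3 = 2.8620.
u_3 = c_3 − 3.0000·e_1 − 2.8620·e_2 = (-0.9775, -1.9551, 2.5281, 2.7640).
‖u_3‖ = 4.3369, so e_3 = (-0.2254, -0.4508, 0.5829, 0.6373).
Qᵀb = (1.4000, -2.4804, -0.0233).
Back-substitute: x_3 = -0.0233/4.3369 = -0.0054.
x_2 = (-2.4804 − 2.8620·(-0.0054))/3.7736 = -0.6532.
x_1 = (1.4000 − 2.4000·(-0.6532) − 3.0000·(-0.0054))/5.0000 = 0.5968.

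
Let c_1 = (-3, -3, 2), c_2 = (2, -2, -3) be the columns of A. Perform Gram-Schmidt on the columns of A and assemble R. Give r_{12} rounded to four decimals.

r_{12} = -1.2792

c_1 = (-3, -3, 2); ‖c_1‖ = 4.6904, so e_1 = (-0.6396, -0.6396, 0.4264).
r_{12} = e_1·c_2 = -1.2792.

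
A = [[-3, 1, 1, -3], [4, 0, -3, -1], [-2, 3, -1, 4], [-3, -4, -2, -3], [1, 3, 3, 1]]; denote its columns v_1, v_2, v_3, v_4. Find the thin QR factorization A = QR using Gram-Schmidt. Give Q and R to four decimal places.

Q = [[-0.4804, 0.2504, 0.0056, -0.8120], [0.6405, -0.1054, -0.5693, -0.4667], [-0.3203, 0.5666, -0.6712, 0.3168], [-0.4804, -0.6062, -0.1693, -0.0664], [0.1601, 0.4876, 0.4436, -0.1347]], R = [[6.2450, 0.9608, -0.6405, 1.1209], [0.0000, 5.8375, 2.6750, 3.9268], [0.0000, 0.0000, 4.0539, -1.1807], [0.0000, 0.0000, 0.0000, 4.2343]]

e_1 = v_1/‖v_1‖ = (-3, 4, -2, -3, 1)/6.2450 = (-0.4804, 0.6405, -0.3203, -0.4804, 0.1601).
r_{12} = e_1·v_2 = 0.9608.
u_2 = v_2 − 0.9608·e_1 = (1.4615, -0.6154, 3.3077, -3.5385, 2.8462).
‖u_2‖ = 5.8375, so e_2 = (0.2504, -0.1054, 0.5666, -0.6062, 0.4876).
r_{13} = e_1·v_3 = -0.6405; r_{23} = e_2·v_3 = 2.6750.
u_3 = v_3 + 0.6405·e_1 − 2.6750·e_2 = (0.0226, -2.3078, -2.7208, -0.6862, 1.7983).
‖u_3‖ = 4.0539, so e_3 = (0.0056, -0.5693, -0.6712, -0.1693, 0.4436).
r_{14} = e_1·v_4 = 1.1209; r_{24} = e_2·v_4 = 3.9268; r_{34} = e_3·v_4 = -1.1807.
u_4 = v_4 − 1.1209·e_1 − 3.9268·e_2 + 1.1807·e_3 = (-3.4381, -1.9761, 1.3415, -0.2811, -0.5703).
‖u_4‖ = 4.2343, so e_4 = (-0.8120, -0.4667, 0.3168, -0.0664, -0.1347).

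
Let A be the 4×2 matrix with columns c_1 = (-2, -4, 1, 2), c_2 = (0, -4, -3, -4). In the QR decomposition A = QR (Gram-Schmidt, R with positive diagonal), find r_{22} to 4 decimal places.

c_1 = (-2, -4, 1, 2); ‖c_1‖ = 5.0000, so q_1 = (-0.4000, -0.8000, 0.2000, 0.4000).
q_1·c_2 = (-0.4000)·0 + (-0.8000)·(-4) + 0.2000·(-3) + 0.4000·(-4) = 1.0000.
u_2 = c_2 − 1.0000·q_1 = (0.4000, -3.2000, -3.2000, -4.4000).
r_{22} = ‖u_2‖ = 6.3246.

r_{22} = 6.3246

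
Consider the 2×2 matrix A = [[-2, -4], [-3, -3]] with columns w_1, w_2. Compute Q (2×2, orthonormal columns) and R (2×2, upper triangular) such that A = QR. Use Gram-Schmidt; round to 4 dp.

w_1 = (-2, -3); ‖w_1‖ = 3.6056, so e_1 = (-0.5547, -0.8321).
e_1·w_2 = (-0.5547)·(-4) + (-0.8321)·(-3) = 4.7150.
u_2 = w_2 − 4.7150·e_1 = (-1.3846, 0.9231).
‖u_2‖ = 1.6641, so e_2 = (-0.8321, 0.5547).

Q = [[-0.5547, -0.8321], [-0.8321, 0.5547]], R = [[3.6056, 4.7150], [0.0000, 1.6641]]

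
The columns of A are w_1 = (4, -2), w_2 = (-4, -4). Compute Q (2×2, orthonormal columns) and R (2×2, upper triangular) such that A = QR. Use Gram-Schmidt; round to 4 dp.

Q = [[0.8944, -0.4472], [-0.4472, -0.8944]], R = [[4.4721, -1.7889], [0.0000, 5.3666]]

w_1 = (4, -2); ‖w_1‖ = 4.4721, so q_1 = (0.8944, -0.4472).
q_1·w_2 = 0.8944·(-4) + (-0.4472)·(-4) = -1.7889.
u_2 = w_2 + 1.7889·q_1 = (-2.4000, -4.8000).
‖u_2‖ = 5.3666, so q_2 = (-0.4472, -0.8944).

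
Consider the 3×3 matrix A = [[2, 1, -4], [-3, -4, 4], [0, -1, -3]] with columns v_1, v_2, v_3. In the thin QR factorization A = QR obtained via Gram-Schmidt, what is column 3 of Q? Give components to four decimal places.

e_3 = (0.4867, 0.3244, -0.8111)

v_1 = (2, -3, 0); ‖v_1‖ = 3.6056, so e_1 = (0.5547, -0.8321, 0.0000).
e_1·v_2 = 0.5547·1 + (-0.8321)·(-4) + 0.0000·(-1) = 3.8829.
u_2 = v_2 − 3.8829·e_1 = (-1.1538, -0.7692, -1.0000).
‖u_2‖ = 1.7097, so e_2 = (-0.6749, -0.4499, -0.5849).
e_1·v_3 = 0.5547·(-4) + (-0.8321)·4 + 0.0000·(-3) = -5.5470; e_2·v_3 = (-0.6749)·(-4) + (-0.4499)·4 + (-0.5849)·(-3) = 2.6545.
u_3 = v_3 + 5.5470·e_1 − 2.6545·e_2 = (0.8684, 0.5789, -1.4474).
‖u_3‖ = 1.7844, so e_3 = (0.4867, 0.3244, -0.8111).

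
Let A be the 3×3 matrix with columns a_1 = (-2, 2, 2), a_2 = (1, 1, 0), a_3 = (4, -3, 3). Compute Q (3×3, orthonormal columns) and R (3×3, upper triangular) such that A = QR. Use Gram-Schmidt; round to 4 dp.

a_1 = (-2, 2, 2); ‖a_1‖ = 3.4641, so e_1 = (-0.5774, 0.5774, 0.5774).
e_1·a_2 = (-0.5774)·1 + 0.5774·1 + 0.5774·0 = 0.0000.
u_2 = a_2 + 0.0000·e_1 = (1.0000, 1.0000, 0.0000).
‖u_2‖ = 1.4142, so e_2 = (0.7071, 0.7071, 0.0000).
e_1·a_3 = (-0.5774)·4 + 0.5774·(-3) + 0.5774·3 = -2.3094; e_2·a_3 = 0.7071·4 + 0.7071·(-3) + 0.0000·3 = 0.7071.
u_3 = a_3 + 2.3094·e_1 − 0.7071·e_2 = (2.1667, -2.1667, 4.3333).
‖u_3‖ = 5.3072, so e_3 = (0.4082, -0.4082, 0.8165).

Q = [[-0.5774, 0.7071, 0.4082], [0.5774, 0.7071, -0.4082], [0.5774, 0.0000, 0.8165]], R = [[3.4641, 0.0000, -2.3094], [0.0000, 1.4142, 0.7071], [0.0000, 0.0000, 5.3072]]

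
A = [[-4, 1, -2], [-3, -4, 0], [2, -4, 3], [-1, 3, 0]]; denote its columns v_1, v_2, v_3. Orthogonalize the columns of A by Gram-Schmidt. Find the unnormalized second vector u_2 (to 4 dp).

v_1 = (-4, -3, 2, -1); ‖v_1‖ = 5.4772, so q_1 = (-0.7303, -0.5477, 0.3651, -0.1826).
q_1·v_2 = (-0.7303)·1 + (-0.5477)·(-4) + 0.3651·(-4) + (-0.1826)·3 = -0.5477.
u_2 = v_2 + 0.5477·q_1 = (0.6000, -4.3000, -3.8000, 2.9000).

u_2 = (0.6000, -4.3000, -3.8000, 2.9000)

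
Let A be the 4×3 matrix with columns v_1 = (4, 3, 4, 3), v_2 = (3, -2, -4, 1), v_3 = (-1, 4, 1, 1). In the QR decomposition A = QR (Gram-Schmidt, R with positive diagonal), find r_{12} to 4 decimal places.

v_1 = (4, 3, 4, 3); ‖v_1‖ = 7.0711, so q_1 = (0.5657, 0.4243, 0.5657, 0.4243).
r_{12} = q_1·v_2 = -0.9899.

r_{12} = -0.9899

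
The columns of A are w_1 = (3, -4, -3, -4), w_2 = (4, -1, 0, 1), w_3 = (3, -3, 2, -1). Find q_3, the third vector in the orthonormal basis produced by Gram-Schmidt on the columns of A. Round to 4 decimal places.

w_1 = (3, -4, -3, -4); ‖w_1‖ = 7.0711, so q_1 = (0.4243, -0.5657, -0.4243, -0.5657).
q_1·w_2 = 0.4243·4 + (-0.5657)·(-1) + (-0.4243)·0 + (-0.5657)·1 = 1.6971.
u_2 = w_2 − 1.6971·q_1 = (3.2800, -0.0400, 0.7200, 1.9600).
‖u_2‖ = 3.8884, so q_2 = (0.8435, -0.0103, 0.1852, 0.5041).
q_1·w_3 = 0.4243·3 + (-0.5657)·(-3) + (-0.4243)·2 + (-0.5657)·(-1) = 2.6870; q_2·w_3 = 0.8435·3 + (-0.0103)·(-3) + 0.1852·2 + 0.5041·(-1) = 2.4277.
u_3 = w_3 − 2.6870·q_1 − 2.4277·q_2 = (-0.1878, -1.4550, 2.6905, -0.7037).
‖u_3‖ = 3.1442, so q_3 = (-0.0597, -0.4628, 0.8557, -0.2238).

q_3 = (-0.0597, -0.4628, 0.8557, -0.2238)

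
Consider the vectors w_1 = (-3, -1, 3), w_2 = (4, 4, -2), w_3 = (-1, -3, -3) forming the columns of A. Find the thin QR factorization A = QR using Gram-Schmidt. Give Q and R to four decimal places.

e_1 = w_1/‖w_1‖ = (-3, -1, 3)/4.3589 = (-0.6882, -0.2294, 0.6882).
r_{12} = e_1·w_2 = -5.0471.
u_2 = w_2 + 5.0471·e_1 = (0.5263, 2.8421, 1.4737).
‖u_2‖ = 3.2444, so e_2 = (0.1622, 0.8760, 0.4542).
r_{13} = e_1·w_3 = -0.6882; r_{23} = e_2·w_3 = -4.1529.
u_3 = w_3 + 0.6882·e_1 + 4.1529·e_2 = (-0.8000, 0.4800, -0.6400).
‖u_3‖ = 1.1314, so e_3 = (-0.7071, 0.4243, -0.5657).

Q = [[-0.6882, 0.1622, -0.7071], [-0.2294, 0.8760, 0.4243], [0.6882, 0.4542, -0.5657]], R = [[4.3589, -5.0471, -0.6882], [0.0000, 3.2444, -4.1529], [0.0000, 0.0000, 1.1314]]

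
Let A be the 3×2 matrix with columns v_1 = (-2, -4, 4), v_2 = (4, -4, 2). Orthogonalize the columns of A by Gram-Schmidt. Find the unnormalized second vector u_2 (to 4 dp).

u_2 = (4.8889, -2.2222, 0.2222)

q_1 = v_1/‖v_1‖ = (-2, -4, 4)/6.0000 = (-0.3333, -0.6667, 0.6667).
r_{12} = q_1·v_2 = 2.6667.
u_2 = v_2 − 2.6667·q_1 = (4.8889, -2.2222, 0.2222).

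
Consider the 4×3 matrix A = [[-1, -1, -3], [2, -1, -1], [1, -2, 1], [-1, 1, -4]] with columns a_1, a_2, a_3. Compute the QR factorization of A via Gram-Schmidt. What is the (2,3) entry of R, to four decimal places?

r_{23} = 0.6580

a_1 = (-1, 2, 1, -1); ‖a_1‖ = 2.6458, so q_1 = (-0.3780, 0.7559, 0.3780, -0.3780).
q_1·a_2 = (-0.3780)·(-1) + 0.7559·(-1) + 0.3780·(-2) + (-0.3780)·1 = -1.5119.
u_2 = a_2 + 1.5119·q_1 = (-1.5714, 0.1429, -1.4286, 0.4286).
‖u_2‖ = 2.1712, so q_2 = (-0.7237, 0.0658, -0.6580, 0.1974).
r_{23} = q_2·a_3 = 0.6580.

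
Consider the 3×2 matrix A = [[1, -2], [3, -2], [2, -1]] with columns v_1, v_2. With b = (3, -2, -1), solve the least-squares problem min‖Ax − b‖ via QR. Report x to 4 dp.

x = (-2.1154, -2.4615)

v_1 = (1, 3, 2); ‖v_1‖ = 3.7417, so q_1 = (0.2673, 0.8018, 0.5345).
q_1·v_2 = 0.2673·(-2) + 0.8018·(-2) + 0.5345·(-1) = -2.6726.
u_2 = v_2 + 2.6726·q_1 = (-1.2857, 0.1429, 0.4286).
‖u_2‖ = 1.3628, so q_2 = (-0.9435, 0.1048, 0.3145).
Qᵀb = (-1.3363, -3.3545).
Back-substitute: x_2 = -3.3545/1.3628 = -2.4615.
x_1 = (-1.3363 + 2.6726·(-2.4615))/3.7417 = -2.1154.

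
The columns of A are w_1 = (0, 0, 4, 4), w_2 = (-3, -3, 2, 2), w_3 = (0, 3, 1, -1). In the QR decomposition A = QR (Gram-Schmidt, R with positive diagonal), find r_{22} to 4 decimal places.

r_{22} = 4.2426

w_1 = (0, 0, 4, 4); ‖w_1‖ = 5.6569, so q_1 = (0.0000, 0.0000, 0.7071, 0.7071).
q_1·w_2 = 0.0000·(-3) + 0.0000·(-3) + 0.7071·2 + 0.7071·2 = 2.8284.
u_2 = w_2 − 2.8284·q_1 = (-3.0000, -3.0000, 0.0000, 0.0000).
r_{22} = ‖u_2‖ = 4.2426.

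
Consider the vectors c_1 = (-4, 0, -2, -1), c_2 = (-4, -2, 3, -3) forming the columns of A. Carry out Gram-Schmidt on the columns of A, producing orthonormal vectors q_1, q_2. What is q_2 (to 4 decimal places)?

q_1 = c_1/‖c_1‖ = (-4, 0, -2, -1)/4.5826 = (-0.8729, 0.0000, -0.4364, -0.2182).
r_{12} = q_1·c_2 = 2.8368.
u_2 = c_2 − 2.8368·q_1 = (-1.5238, -2.0000, 4.2381, -2.3810).
‖u_2‖ = 5.4729, so q_2 = (-0.2784, -0.3654, 0.7744, -0.4350).

q_2 = (-0.2784, -0.3654, 0.7744, -0.4350)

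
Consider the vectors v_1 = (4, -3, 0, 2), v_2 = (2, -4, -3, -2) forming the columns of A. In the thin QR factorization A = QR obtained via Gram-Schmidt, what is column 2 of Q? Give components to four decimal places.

v_1 = (4, -3, 0, 2); ‖v_1‖ = 5.3852, so q_1 = (0.7428, -0.5571, 0.0000, 0.3714).
q_1·v_2 = 0.7428·2 + (-0.5571)·(-4) + 0.0000·(-3) + 0.3714·(-2) = 2.9711.
u_2 = v_2 − 2.9711·q_1 = (-0.2069, -2.3448, -3.0000, -3.1034).
‖u_2‖ = 4.9165, so q_2 = (-0.0421, -0.4769, -0.6102, -0.6312).

q_2 = (-0.0421, -0.4769, -0.6102, -0.6312)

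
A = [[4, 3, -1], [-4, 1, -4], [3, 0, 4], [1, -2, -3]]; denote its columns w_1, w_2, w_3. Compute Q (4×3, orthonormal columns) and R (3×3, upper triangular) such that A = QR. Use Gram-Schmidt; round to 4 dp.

Q = [[0.6172, 0.6699, -0.4108], [-0.6172, 0.4335, -0.2765], [0.4629, -0.1182, 0.4306], [0.1543, -0.5911, -0.7545]], R = [[6.4807, 0.9258, 3.2404], [0.0000, 3.6253, -1.1034], [0.0000, 0.0000, 5.5030]]

w_1 = (4, -4, 3, 1); ‖w_1‖ = 6.4807, so e_1 = (0.6172, -0.6172, 0.4629, 0.1543).
e_1·w_2 = 0.6172·3 + (-0.6172)·1 + 0.4629·0 + 0.1543·(-2) = 0.9258.
u_2 = w_2 − 0.9258·e_1 = (2.4286, 1.5714, -0.4286, -2.1429).
‖u_2‖ = 3.6253, so e_2 = (0.6699, 0.4335, -0.1182, -0.5911).
e_1·w_3 = 0.6172·(-1) + (-0.6172)·(-4) + 0.4629·4 + 0.1543·(-3) = 3.2404; e_2·w_3 = 0.6699·(-1) + 0.4335·(-4) + (-0.1182)·4 + (-0.5911)·(-3) = -1.1034.
u_3 = w_3 − 3.2404·e_1 + 1.1034·e_2 = (-2.2609, -1.5217, 2.3696, -4.1522).
‖u_3‖ = 5.5030, so e_3 = (-0.4108, -0.2765, 0.4306, -0.7545).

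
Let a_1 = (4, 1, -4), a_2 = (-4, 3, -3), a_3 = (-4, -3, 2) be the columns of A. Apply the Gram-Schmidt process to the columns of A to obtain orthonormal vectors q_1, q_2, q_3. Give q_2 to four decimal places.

q_2 = (-0.6655, 0.5199, -0.5355)

q_1 = a_1/‖a_1‖ = (4, 1, -4)/5.7446 = (0.6963, 0.1741, -0.6963).
r_{12} = q_1·a_2 = -0.1741.
u_2 = a_2 + 0.1741·q_1 = (-3.8788, 3.0303, -3.1212).
‖u_2‖ = 5.8284, so q_2 = (-0.6655, 0.5199, -0.5355).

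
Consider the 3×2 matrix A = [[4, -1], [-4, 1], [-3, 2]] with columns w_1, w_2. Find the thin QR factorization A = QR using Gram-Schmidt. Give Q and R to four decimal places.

Q = [[0.6247, 0.3313], [-0.6247, -0.3313], [-0.4685, 0.8835]], R = [[6.4031, -2.1864], [0.0000, 1.1043]]

w_1 = (4, -4, -3); ‖w_1‖ = 6.4031, so q_1 = (0.6247, -0.6247, -0.4685).
q_1·w_2 = 0.6247·(-1) + (-0.6247)·1 + (-0.4685)·2 = -2.1864.
u_2 = w_2 + 2.1864·q_1 = (0.3659, -0.3659, 0.9756).
‖u_2‖ = 1.1043, so q_2 = (0.3313, -0.3313, 0.8835).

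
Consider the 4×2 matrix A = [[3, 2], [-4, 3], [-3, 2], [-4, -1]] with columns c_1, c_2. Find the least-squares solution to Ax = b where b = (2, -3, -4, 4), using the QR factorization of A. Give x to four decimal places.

x = (0.1388, -0.8828)

q_1 = c_1/‖c_1‖ = (3, -4, -3, -4)/7.0711 = (0.4243, -0.5657, -0.4243, -0.5657).
r_{12} = q_1·c_2 = -1.1314.
u_2 = c_2 + 1.1314·q_1 = (2.4800, 2.3600, 1.5200, -1.6400).
‖u_2‖ = 4.0890, so q_2 = (0.6065, 0.5772, 0.3717, -0.4011).
Qᵀb = (1.9799, -3.6097).
Back-substitute: x_2 = -3.6097/4.0890 = -0.8828.
x_1 = (1.9799 + 1.1314·(-0.8828))/7.0711 = 0.1388.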